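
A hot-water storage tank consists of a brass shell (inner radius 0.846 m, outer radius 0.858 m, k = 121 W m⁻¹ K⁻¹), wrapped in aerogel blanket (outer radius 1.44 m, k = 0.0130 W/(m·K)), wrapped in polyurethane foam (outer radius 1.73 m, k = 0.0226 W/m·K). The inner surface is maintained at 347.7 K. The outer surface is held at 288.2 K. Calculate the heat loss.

Resistance network (inner→outer):
  R_brass = (1/0.846 − 1/0.858)/(4πk) = 0.01653/(4π·121) = 1.087×10^-5 K/W
  R_aerogel blanket = (1/0.858 − 1/1.44)/(4πk) = 0.4711/(4π·0.0130) = 2.884 K/W
  R_polyurethane foam = (1/1.44 − 1/1.73)/(4πk) = 0.1164/(4π·0.0226) = 0.4099 K/W
ΣR = 1.087×10^-5 + 2.884 + 0.4099 = 3.294 K/W
Q = ΔT/ΣR = (347.7 K − 288.2 K)/3.294 = 18.1 W

Q = 18.1 W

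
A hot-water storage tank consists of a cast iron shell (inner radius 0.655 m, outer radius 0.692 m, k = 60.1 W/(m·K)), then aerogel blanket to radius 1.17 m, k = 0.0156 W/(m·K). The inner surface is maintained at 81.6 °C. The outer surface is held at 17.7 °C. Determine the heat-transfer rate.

Q = 21.2 W

Series thermal resistances, inner to outer:
  R_cast iron = (1/0.655 − 1/0.692)/(4πk) = 0.08163/(4π·60.1) = 1.081×10^-4 K/W
  R_aerogel blanket = (1/0.692 − 1/1.17)/(4πk) = 0.5904/(4π·0.0156) = 3.012 K/W
ΣR = 1.081×10^-4 + 3.012 = 3.012 K/W
Q = ΔT/ΣR = (81.6 °C − 17.7 °C)/3.012 = 21.2 W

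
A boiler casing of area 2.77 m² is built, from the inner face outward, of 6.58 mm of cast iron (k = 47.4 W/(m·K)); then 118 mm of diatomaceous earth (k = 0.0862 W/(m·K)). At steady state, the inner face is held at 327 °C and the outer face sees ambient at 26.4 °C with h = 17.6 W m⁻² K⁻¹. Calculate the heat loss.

Treat each layer as a resistance in series:
  R_cast iron = L/(kA) = 0.00658/(47.4·2.77) = 5.012×10^-5 K/W
  R_diatomaceous earth = L/(kA) = 0.118/(0.0862·2.77) = 0.4942 K/W
  R_conv,out = 1/(hA) = 1/(17.6·2.77) = 0.02051 K/W
ΣR = 5.012×10^-5 + 0.4942 + 0.02051 = 0.5148 K/W
Q = ΔT/ΣR = (327 °C − 26.4 °C)/0.5148 = 584 W

Q = 584 W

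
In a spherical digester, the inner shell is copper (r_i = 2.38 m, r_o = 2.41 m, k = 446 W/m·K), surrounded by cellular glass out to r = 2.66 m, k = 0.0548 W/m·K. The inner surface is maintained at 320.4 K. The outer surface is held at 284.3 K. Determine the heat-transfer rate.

Treat each layer as a resistance in series:
  R_copper = (1/2.38 − 1/2.41)/(4πk) = 0.005230/(4π·446) = 9.332×10^-7 K/W
  R_cellular glass = (1/2.41 − 1/2.66)/(4πk) = 0.03900/(4π·0.0548) = 0.05663 K/W
ΣR = 9.332×10^-7 + 0.05663 = 0.05663 K/W
Q = ΔT/ΣR = (320.4 K − 284.3 K)/0.05663 = 637 W

Q = 637 W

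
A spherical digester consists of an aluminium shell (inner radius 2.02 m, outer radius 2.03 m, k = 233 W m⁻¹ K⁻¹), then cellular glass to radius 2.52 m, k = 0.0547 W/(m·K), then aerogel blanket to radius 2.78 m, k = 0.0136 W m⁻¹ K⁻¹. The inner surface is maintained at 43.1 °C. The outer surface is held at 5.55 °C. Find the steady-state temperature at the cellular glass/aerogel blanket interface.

T = 28.4 °C

Resistance network (inner→outer):
  R_aluminium = (1/2.02 − 1/2.03)/(4πk) = 0.002439/(4π·233) = 8.329×10^-7 K/W
  R_cellular glass = (1/2.03 − 1/2.52)/(4πk) = 0.09579/(4π·0.0547) = 0.1393 K/W
  R_aerogel blanket = (1/2.52 − 1/2.78)/(4πk) = 0.03711/(4π·0.0136) = 0.2172 K/W
ΣR = 8.329×10^-7 + 0.1393 + 0.2172 = 0.3565 K/W
Q = ΔT/ΣR = (43.1 °C − 5.55 °C)/0.3565 = 105.3 W
From the inner boundary to the cellular glass/aerogel blanket interface, ΣR_partial = 0.1393 K/W.
T_interface = T_in − Q·ΣR_partial = 43.1 °C − (105.3)(0.1393) = 28.4 °C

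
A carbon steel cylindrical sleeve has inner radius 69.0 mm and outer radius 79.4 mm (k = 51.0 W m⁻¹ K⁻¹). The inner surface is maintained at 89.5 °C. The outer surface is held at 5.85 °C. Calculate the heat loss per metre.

Q' = 2πk·ΔT/ln(r₂/r₁) = 2π × 51.0 × 83.65 / ln(0.0794/0.0690) = 1.91×10^5 W/m

Q' = 191 kW/m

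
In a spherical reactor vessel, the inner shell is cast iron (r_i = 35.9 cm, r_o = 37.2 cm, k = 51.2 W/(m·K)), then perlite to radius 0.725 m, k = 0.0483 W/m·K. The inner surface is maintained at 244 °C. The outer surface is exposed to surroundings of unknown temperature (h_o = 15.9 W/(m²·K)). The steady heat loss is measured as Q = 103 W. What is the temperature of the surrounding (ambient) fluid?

Sum the resistances:
  R_cast iron = (1/0.359 − 1/0.372)/(4πk) = 0.09734/(4π·51.2) = 1.513×10^-4 K/W
  R_perlite = (1/0.372 − 1/0.725)/(4πk) = 1.309/(4π·0.0483) = 2.156 K/W
  R_conv,out = 1/(4πr²h) = 1/(4π·0.725²·15.9) = 0.009522 K/W
ΣR = 2.166 K/W
ΔT = Q·ΣR = 103 × 2.166 = 223.1 K
Heat flows outward, so T_out = T_in − ΔT = 244 − 223.1 = 20.9 °C

T_out = 20.9 °C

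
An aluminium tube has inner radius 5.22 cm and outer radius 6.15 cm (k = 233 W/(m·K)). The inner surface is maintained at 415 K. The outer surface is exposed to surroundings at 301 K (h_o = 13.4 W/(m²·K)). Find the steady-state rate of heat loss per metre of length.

Resistance network (inner→outer):
  R'_aluminium = ln(0.0615/0.0522)/(2πk) = 0.1640/(2π·233) = 1.120×10^-4 m·K/W
  R'_conv,out = 1/(2πr h) = 1/(2π·0.0615·13.4) = 0.1931 m·K/W
ΣR = 1.120×10^-4 + 0.1931 = 0.1932 m·K/W
Q' = ΔT/ΣR = (415 K − 301 K)/0.1932 = 590 W/m

Q' = 590 W/m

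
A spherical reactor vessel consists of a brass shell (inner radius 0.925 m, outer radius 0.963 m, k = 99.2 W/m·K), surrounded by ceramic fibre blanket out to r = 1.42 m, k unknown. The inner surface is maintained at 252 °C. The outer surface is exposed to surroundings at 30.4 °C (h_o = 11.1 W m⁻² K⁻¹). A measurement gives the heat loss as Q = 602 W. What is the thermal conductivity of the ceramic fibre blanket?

ΣR = ΔT/Q = |252 − 30.4|/602 = 0.3681 K/W
Known resistances:
  R_brass = (1/0.925 − 1/0.963)/(4πk) = 0.04266/(4π·99.2) = 3.422×10^-5 K/W
  R_conv,out = 1/(4πr²h) = 1/(4π·1.42²·11.1) = 0.003555 K/W
R_ceramic fibre blanket = ΣR − ΣR_known = 0.3681 − 0.003589 = 0.3645 K/W
(1/r₁−1/r₂)/(4πk) = 0.3645 ⇒ k = 0.3342/(4π·0.3645) = 0.0730 W/m·K

k = 0.0730 W/m·K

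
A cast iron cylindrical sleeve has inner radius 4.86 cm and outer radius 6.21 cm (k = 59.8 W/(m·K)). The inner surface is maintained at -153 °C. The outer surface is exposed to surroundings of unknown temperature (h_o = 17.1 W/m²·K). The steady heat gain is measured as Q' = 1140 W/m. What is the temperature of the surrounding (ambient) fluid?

T_out = 18.6 °C

Sum the resistances:
  R'_cast iron = ln(0.0621/0.0486)/(2πk) = 0.2451/(2π·59.8) = 6.524×10^-4 m·K/W
  R'_conv,out = 1/(2πr h) = 1/(2π·0.0621·17.1) = 0.1499 m·K/W
ΣR = 0.1505 m·K/W
ΔT = Q'·ΣR = 1140 × 0.1505 = 171.6 K
Heat flows inward, so T_out = T_in + ΔT = -153 + 171.6 = 18.6 °C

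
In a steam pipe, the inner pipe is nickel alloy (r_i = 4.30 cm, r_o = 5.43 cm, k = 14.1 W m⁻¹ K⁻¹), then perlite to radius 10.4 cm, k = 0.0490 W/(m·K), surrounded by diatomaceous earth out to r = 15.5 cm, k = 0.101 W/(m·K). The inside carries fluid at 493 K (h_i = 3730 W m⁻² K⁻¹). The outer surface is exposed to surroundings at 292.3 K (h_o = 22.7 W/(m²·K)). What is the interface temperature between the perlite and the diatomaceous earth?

T = 340.8 K

Treat each layer as a resistance in series:
  R'_conv,in = 1/(2πr h) = 1/(2π·0.0430·3730) = 9.923×10^-4 m·K/W
  R'_nickel alloy = ln(0.0543/0.0430)/(2πk) = 0.2333/(2π·14.1) = 0.002634 m·K/W
  R'_perlite = ln(0.104/0.0543)/(2πk) = 0.6499/(2π·0.0490) = 2.111 m·K/W
  R'_diatomaceous earth = ln(0.155/0.104)/(2πk) = 0.3990/(2π·0.101) = 0.6288 m·K/W
  R'_conv,out = 1/(2πr h) = 1/(2π·0.155·22.7) = 0.04523 m·K/W
ΣR = 9.923×10^-4 + 0.002634 + 2.111 + 0.6288 + 0.04523 = 2.789 m·K/W
Q' = ΔT/ΣR = (493 K − 292.3 K)/2.789 = 71.96 W/m
From the inner boundary to the perlite/diatomaceous earth interface, ΣR_partial = 2.115 m·K/W.
T_interface = T_in − Q'·ΣR_partial = 493 K − (71.96)(2.115) = 340.8 K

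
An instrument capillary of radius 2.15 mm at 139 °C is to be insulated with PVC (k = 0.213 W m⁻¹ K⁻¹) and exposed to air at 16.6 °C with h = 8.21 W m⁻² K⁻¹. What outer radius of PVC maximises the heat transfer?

For a cylinder, r_cr = k_ins/h = 0.213/8.21 = 0.0259 m = 2.59 cm

r_cr = 2.59 cm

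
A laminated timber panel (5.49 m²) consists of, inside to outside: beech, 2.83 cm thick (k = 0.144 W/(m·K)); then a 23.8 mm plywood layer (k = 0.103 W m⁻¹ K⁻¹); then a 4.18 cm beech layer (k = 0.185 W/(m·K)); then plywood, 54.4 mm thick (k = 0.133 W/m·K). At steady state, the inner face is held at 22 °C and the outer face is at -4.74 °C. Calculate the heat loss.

Q = 138 W

Resistance network (inner→outer):
  R_beech = L/(kA) = 0.0283/(0.144·5.49) = 0.03580 K/W
  R_plywood = L/(kA) = 0.0238/(0.103·5.49) = 0.04209 K/W
  R_beech = L/(kA) = 0.0418/(0.185·5.49) = 0.04116 K/W
  R_plywood = L/(kA) = 0.0544/(0.133·5.49) = 0.07450 K/W
ΣR = 0.03580 + 0.04209 + 0.04116 + 0.07450 = 0.1935 K/W
Q = ΔT/ΣR = (22 °C − -4.74 °C)/0.1935 = 138 W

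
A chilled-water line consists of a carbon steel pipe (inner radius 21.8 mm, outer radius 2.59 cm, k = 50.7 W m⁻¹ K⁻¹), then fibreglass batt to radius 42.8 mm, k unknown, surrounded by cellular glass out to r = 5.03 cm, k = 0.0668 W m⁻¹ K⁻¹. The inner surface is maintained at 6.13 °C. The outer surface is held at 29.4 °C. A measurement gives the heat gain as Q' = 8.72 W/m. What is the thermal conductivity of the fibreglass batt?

ΣR = ΔT/Q' = |6.13 − 29.4|/8.72 = 2.669 m·K/W
Known resistances:
  R'_carbon steel = ln(0.0259/0.0218)/(2πk) = 0.1723/(2π·50.7) = 5.410×10^-4 m·K/W
  R'_cellular glass = ln(0.0503/0.0428)/(2πk) = 0.1615/(2π·0.0668) = 0.3847 m·K/W
R_fibreglass batt = ΣR − ΣR_known = 2.669 − 0.3852 = 2.284 m·K/W
ln(r₂/r₁)/(2πk) = 2.284 ⇒ k = 0.5023/(2π·2.284) = 0.0350 W/m·K

k = 0.0350 W/m·K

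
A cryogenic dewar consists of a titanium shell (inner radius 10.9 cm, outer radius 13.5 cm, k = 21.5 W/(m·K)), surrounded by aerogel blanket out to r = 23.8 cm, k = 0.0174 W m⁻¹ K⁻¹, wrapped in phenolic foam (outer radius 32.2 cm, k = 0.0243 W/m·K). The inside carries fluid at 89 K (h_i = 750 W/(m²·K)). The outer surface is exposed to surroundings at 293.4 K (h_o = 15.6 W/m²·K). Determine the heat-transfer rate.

Q = 11.2 W

Treat each layer as a resistance in series:
  R_conv,in = 1/(4πr²h) = 1/(4π·0.109²·750) = 0.008931 K/W
  R_titanium = (1/0.109 − 1/0.135)/(4πk) = 1.767/(4π·21.5) = 0.006540 K/W
  R_aerogel blanket = (1/0.135 − 1/0.238)/(4πk) = 3.206/(4π·0.0174) = 14.66 K/W
  R_phenolic foam = (1/0.238 − 1/0.322)/(4πk) = 1.096/(4π·0.0243) = 3.589 K/W
  R_conv,out = 1/(4πr²h) = 1/(4π·0.322²·15.6) = 0.04920 K/W
ΣR = 0.008931 + 0.006540 + 14.66 + 3.589 + 0.04920 = 18.31 K/W
Q = ΔT/ΣR = (89 K − 293.4 K)/18.31 = -11.2 W
(Negative Q ⇒ heat flows inward; heat gain = 11.2 W.)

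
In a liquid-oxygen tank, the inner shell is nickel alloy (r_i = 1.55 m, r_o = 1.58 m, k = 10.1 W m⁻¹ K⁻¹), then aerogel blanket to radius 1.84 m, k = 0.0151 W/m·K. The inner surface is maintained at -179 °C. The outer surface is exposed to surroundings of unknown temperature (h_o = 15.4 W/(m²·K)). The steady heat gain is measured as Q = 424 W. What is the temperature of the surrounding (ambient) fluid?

Sum the resistances:
  R_nickel alloy = (1/1.55 − 1/1.58)/(4πk) = 0.01225/(4π·10.1) = 9.652×10^-5 K/W
  R_aerogel blanket = (1/1.58 − 1/1.84)/(4πk) = 0.08943/(4π·0.0151) = 0.4713 K/W
  R_conv,out = 1/(4πr²h) = 1/(4π·1.84²·15.4) = 0.001526 K/W
ΣR = 0.4729 K/W
ΔT = Q·ΣR = 424 × 0.4729 = 200.5 K
Heat flows inward, so T_out = T_in + ΔT = -179 + 200.5 = 21.5 °C

T_out = 21.5 °C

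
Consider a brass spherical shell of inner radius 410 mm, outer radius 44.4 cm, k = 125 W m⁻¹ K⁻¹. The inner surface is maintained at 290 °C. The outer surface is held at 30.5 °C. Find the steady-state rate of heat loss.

Q = 2.18×10^6 W

Q = 4πk·ΔT/(1/r₁ − 1/r₂) = 4π × 125 × 259.5 / (1/0.410 − 1/0.444) = 2.18×10^6 W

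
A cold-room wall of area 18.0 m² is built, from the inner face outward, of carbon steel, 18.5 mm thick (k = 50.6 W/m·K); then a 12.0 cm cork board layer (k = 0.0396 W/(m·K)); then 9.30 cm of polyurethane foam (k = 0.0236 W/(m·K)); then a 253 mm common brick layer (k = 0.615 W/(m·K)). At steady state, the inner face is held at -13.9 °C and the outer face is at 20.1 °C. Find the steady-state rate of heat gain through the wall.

Resistance network (inner→outer):
  R_carbon steel = L/(kA) = 0.0185/(50.6·18.0) = 2.031×10^-5 K/W
  R_cork board = L/(kA) = 0.120/(0.0396·18.0) = 0.1684 K/W
  R_polyurethane foam = L/(kA) = 0.0930/(0.0236·18.0) = 0.2189 K/W
  R_common brick = L/(kA) = 0.253/(0.615·18.0) = 0.02285 K/W
ΣR = 2.031×10^-5 + 0.1684 + 0.2189 + 0.02285 = 0.4102 K/W
Q = ΔT/ΣR = (-13.9 °C − 20.1 °C)/0.4102 = -82.9 W
(Negative Q ⇒ heat flows inward; heat gain = 82.9 W.)

Q = 82.9 W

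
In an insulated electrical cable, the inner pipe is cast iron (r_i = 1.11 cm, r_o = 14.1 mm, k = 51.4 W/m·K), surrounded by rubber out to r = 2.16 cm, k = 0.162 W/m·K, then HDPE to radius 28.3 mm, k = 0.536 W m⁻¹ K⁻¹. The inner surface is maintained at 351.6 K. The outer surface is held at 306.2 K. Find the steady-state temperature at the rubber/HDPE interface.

Resistance network (inner→outer):
  R'_cast iron = ln(0.0141/0.0111)/(2πk) = 0.2392/(2π·51.4) = 7.408×10^-4 m·K/W
  R'_rubber = ln(0.0216/0.0141)/(2πk) = 0.4265/(2π·0.162) = 0.4190 m·K/W
  R'_HDPE = ln(0.0283/0.0216)/(2πk) = 0.2702/(2π·0.536) = 0.08022 m·K/W
ΣR = 7.408×10^-4 + 0.4190 + 0.08022 = 0.5000 m·K/W
Q' = ΔT/ΣR = (351.6 K − 306.2 K)/0.5000 = 90.80 W/m
From the inner boundary to the rubber/HDPE interface, ΣR_partial = 0.4197 m·K/W.
T_interface = T_in − Q'·ΣR_partial = 351.6 K − (90.80)(0.4197) = 313.5 K

T = 313.5 K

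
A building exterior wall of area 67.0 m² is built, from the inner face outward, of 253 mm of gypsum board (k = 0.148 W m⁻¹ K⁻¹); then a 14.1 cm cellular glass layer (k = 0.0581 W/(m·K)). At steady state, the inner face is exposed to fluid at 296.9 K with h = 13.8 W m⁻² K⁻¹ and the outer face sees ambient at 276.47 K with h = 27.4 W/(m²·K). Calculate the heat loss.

Q = 322 W

Resistance network (inner→outer):
  R_conv,in = 1/(hA) = 1/(13.8·67.0) = 0.001082 K/W
  R_gypsum board = L/(kA) = 0.253/(0.148·67.0) = 0.02551 K/W
  R_cellular glass = L/(kA) = 0.141/(0.0581·67.0) = 0.03622 K/W
  R_conv,out = 1/(hA) = 1/(27.4·67.0) = 5.447×10^-4 K/W
ΣR = 0.001082 + 0.02551 + 0.03622 + 5.447×10^-4 = 0.06336 K/W
Q = ΔT/ΣR = (296.9 K − 276.47 K)/0.06336 = 322 W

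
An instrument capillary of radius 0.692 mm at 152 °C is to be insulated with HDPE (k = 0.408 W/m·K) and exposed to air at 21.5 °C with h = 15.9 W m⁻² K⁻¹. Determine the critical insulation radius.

For a cylinder, r_cr = k_ins/h = 0.408/15.9 = 0.0257 m = 2.57 cm

r_cr = 2.57 cm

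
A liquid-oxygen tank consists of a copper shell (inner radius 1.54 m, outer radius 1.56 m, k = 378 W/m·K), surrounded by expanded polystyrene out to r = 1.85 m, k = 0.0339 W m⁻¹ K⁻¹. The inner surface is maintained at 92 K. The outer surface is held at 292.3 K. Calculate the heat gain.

Treat each layer as a resistance in series:
  R_copper = (1/1.54 − 1/1.56)/(4πk) = 0.008325/(4π·378) = 1.753×10^-6 K/W
  R_expanded polystyrene = (1/1.56 − 1/1.85)/(4πk) = 0.1005/(4π·0.0339) = 0.2359 K/W
ΣR = 1.753×10^-6 + 0.2359 = 0.2359 K/W
Q = ΔT/ΣR = (92 K − 292.3 K)/0.2359 = -849 W
(Negative Q ⇒ heat flows inward; heat gain = 849 W.)

Q = 849 W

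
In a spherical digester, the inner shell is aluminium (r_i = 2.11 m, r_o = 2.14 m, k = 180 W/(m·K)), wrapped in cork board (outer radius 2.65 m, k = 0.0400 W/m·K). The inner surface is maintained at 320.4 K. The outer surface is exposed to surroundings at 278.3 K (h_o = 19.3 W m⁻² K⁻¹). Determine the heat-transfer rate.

Resistance network (inner→outer):
  R_aluminium = (1/2.11 − 1/2.14)/(4πk) = 0.006644/(4π·180) = 2.937×10^-6 K/W
  R_cork board = (1/2.14 − 1/2.65)/(4πk) = 0.08993/(4π·0.0400) = 0.1789 K/W
  R_conv,out = 1/(4πr²h) = 1/(4π·2.65²·19.3) = 5.871×10^-4 K/W
ΣR = 2.937×10^-6 + 0.1789 + 5.871×10^-4 = 0.1795 K/W
Q = ΔT/ΣR = (320.4 K − 278.3 K)/0.1795 = 235 W

Q = 235 W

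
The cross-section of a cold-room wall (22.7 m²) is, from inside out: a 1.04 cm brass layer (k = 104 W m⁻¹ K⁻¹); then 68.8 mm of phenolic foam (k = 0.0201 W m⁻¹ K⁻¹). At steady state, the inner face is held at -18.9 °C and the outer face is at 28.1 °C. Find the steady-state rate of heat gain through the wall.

Q = 312 W

Series thermal resistances, inner to outer:
  R_brass = L/(kA) = 0.0104/(104·22.7) = 4.405×10^-6 K/W
  R_phenolic foam = L/(kA) = 0.0688/(0.0201·22.7) = 0.1508 K/W
ΣR = 4.405×10^-6 + 0.1508 = 0.1508 K/W
Q = ΔT/ΣR = (-18.9 °C − 28.1 °C)/0.1508 = -312 W
(Negative Q ⇒ heat flows inward; heat gain = 312 W.)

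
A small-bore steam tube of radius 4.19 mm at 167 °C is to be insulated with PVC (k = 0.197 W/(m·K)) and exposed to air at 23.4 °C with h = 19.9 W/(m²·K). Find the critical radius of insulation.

r_cr = 0.990 cm

For a cylinder, r_cr = k_ins/h = 0.197/19.9 = 0.00990 m = 0.990 cm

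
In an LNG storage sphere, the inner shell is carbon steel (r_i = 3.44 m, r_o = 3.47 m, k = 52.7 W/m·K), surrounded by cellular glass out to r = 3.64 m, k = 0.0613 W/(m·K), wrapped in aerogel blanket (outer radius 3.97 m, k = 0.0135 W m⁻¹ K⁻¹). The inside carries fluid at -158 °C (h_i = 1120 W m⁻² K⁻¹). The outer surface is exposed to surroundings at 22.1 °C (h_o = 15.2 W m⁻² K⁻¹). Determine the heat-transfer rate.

Series thermal resistances, inner to outer:
  R_conv,in = 1/(4πr²h) = 1/(4π·3.44²·1120) = 6.004×10^-6 K/W
  R_carbon steel = (1/3.44 − 1/3.47)/(4πk) = 0.002513/(4π·52.7) = 3.795×10^-6 K/W
  R_cellular glass = (1/3.47 − 1/3.64)/(4πk) = 0.01346/(4π·0.0613) = 0.01747 K/W
  R_aerogel blanket = (1/3.64 − 1/3.97)/(4πk) = 0.02284/(4π·0.0135) = 0.1346 K/W
  R_conv,out = 1/(4πr²h) = 1/(4π·3.97²·15.2) = 3.322×10^-4 K/W
ΣR = 6.004×10^-6 + 3.795×10^-6 + 0.01747 + 0.1346 + 3.322×10^-4 = 0.1524 K/W
Q = ΔT/ΣR = (-158 °C − 22.1 °C)/0.1524 = -1180 W
(Negative Q ⇒ heat flows inward; heat gain = 1180 W.)

Q = 1180 W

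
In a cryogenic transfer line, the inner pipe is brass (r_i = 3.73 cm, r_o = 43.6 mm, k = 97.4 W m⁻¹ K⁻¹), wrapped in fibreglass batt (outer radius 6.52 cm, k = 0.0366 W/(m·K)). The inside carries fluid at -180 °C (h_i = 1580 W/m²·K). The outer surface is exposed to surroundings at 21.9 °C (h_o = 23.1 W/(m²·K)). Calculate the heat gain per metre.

Treat each layer as a resistance in series:
  R'_conv,in = 1/(2πr h) = 1/(2π·0.0373·1580) = 0.002701 m·K/W
  R'_brass = ln(0.0436/0.0373)/(2πk) = 0.1561/(2π·97.4) = 2.550×10^-4 m·K/W
  R'_fibreglass batt = ln(0.0652/0.0436)/(2πk) = 0.4024/(2π·0.0366) = 1.750 m·K/W
  R'_conv,out = 1/(2πr h) = 1/(2π·0.0652·23.1) = 0.1057 m·K/W
ΣR = 0.002701 + 2.550×10^-4 + 1.750 + 0.1057 = 1.859 m·K/W
Q' = ΔT/ΣR = (-180 °C − 21.9 °C)/1.859 = -109 W/m
(Negative Q' ⇒ heat flows inward; heat gain = 109 W/m.)

Q' = 109 W/m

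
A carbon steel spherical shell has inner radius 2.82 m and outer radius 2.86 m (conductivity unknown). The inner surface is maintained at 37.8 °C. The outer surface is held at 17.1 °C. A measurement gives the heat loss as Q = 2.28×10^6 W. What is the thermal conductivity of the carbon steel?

ΣR = ΔT/Q = |37.8 − 17.1|/2.28×10^6 = 9.079×10^-6 K/W
(1/r₁−1/r₂)/(4πk) = 9.079×10^-6 ⇒ k = 0.004960/(4π·9.079×10^-6) = 43.5 W/m·K

k = 43.5 W/m·K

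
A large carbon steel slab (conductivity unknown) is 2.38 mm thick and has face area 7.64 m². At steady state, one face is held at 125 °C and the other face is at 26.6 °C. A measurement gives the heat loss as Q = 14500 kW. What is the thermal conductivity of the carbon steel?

ΣR = ΔT/Q = |125 − 26.6|/1.45×10^7 = 6.786×10^-6 K/W
L/(kA) = 6.786×10^-6 ⇒ k = 0.00238/(6.786×10^-6·7.64) = 45.9 W/m·K

k = 45.9 W/m·K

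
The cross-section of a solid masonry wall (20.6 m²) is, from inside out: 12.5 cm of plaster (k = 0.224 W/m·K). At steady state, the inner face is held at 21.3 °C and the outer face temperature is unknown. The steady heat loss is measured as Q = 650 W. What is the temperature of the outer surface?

Series resistances:
  R_plaster = L/(kA) = 0.125/(0.224·20.6) = 0.02709 K/W
ΣR = 0.02709 K/W
ΔT = Q·ΣR = 650 × 0.02709 = 17.61 K
Heat flows outward, so T_out = T_in − ΔT = 21.3 − 17.61 = 3.69 °C

T_out = 3.69 °C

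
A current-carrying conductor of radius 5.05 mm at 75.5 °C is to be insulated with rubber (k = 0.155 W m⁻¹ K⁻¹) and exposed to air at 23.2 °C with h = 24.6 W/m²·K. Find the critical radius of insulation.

For a cylinder, r_cr = k_ins/h = 0.155/24.6 = 0.00630 m = 0.630 cm

r_cr = 0.630 cm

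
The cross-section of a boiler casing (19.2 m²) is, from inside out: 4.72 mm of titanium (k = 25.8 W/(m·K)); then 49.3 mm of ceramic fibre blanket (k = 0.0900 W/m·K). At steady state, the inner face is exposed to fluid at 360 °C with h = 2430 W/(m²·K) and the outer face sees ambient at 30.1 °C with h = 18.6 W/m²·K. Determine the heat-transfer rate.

Resistance network (inner→outer):
  R_conv,in = 1/(hA) = 1/(2430·19.2) = 2.143×10^-5 K/W
  R_titanium = L/(kA) = 0.00472/(25.8·19.2) = 9.528×10^-6 K/W
  R_ceramic fibre blanket = L/(kA) = 0.0493/(0.0900·19.2) = 0.02853 K/W
  R_conv,out = 1/(hA) = 1/(18.6·19.2) = 0.002800 K/W
ΣR = 2.143×10^-5 + 9.528×10^-6 + 0.02853 + 0.002800 = 0.03136 K/W
Q = ΔT/ΣR = (360 °C − 30.1 °C)/0.03136 = 10500 W

Q = 10.5 kW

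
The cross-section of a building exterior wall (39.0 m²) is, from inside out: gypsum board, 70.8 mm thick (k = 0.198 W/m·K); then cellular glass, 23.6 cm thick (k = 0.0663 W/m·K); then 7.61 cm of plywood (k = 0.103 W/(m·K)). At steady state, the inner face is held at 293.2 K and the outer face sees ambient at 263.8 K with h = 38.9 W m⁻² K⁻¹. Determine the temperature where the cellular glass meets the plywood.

Series thermal resistances, inner to outer:
  R_gypsum board = L/(kA) = 0.0708/(0.198·39.0) = 0.009169 K/W
  R_cellular glass = L/(kA) = 0.236/(0.0663·39.0) = 0.09127 K/W
  R_plywood = L/(kA) = 0.0761/(0.103·39.0) = 0.01894 K/W
  R_conv,out = 1/(hA) = 1/(38.9·39.0) = 6.592×10^-4 K/W
ΣR = 0.009169 + 0.09127 + 0.01894 + 6.592×10^-4 = 0.1200 K/W
Q = ΔT/ΣR = (293.2 K − 263.8 K)/0.1200 = 245.0 W
From the inner boundary to the cellular glass/plywood interface, ΣR_partial = 0.1004 K/W.
T_interface = T_in − Q·ΣR_partial = 293.2 K − (245.0)(0.1004) = 268.60 K

T = 268.60 K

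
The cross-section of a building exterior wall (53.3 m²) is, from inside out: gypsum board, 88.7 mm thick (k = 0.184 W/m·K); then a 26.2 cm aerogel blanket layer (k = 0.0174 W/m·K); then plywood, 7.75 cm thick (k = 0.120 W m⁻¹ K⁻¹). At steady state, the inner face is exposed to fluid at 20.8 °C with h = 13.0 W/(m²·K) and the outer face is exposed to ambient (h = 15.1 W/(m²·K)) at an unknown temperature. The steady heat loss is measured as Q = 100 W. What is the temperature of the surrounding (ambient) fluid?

T_out = -9.84 °C

Series resistances:
  R_conv,in = 1/(hA) = 1/(13.0·53.3) = 0.001443 K/W
  R_gypsum board = L/(kA) = 0.0887/(0.184·53.3) = 0.009044 K/W
  R_aerogel blanket = L/(kA) = 0.262/(0.0174·53.3) = 0.2825 K/W
  R_plywood = L/(kA) = 0.0775/(0.120·53.3) = 0.01212 K/W
  R_conv,out = 1/(hA) = 1/(15.1·53.3) = 0.001242 K/W
ΣR = 0.3064 K/W
ΔT = Q·ΣR = 100 × 0.3064 = 30.64 K
Heat flows outward, so T_out = T_in − ΔT = 20.8 − 30.64 = -9.84 °C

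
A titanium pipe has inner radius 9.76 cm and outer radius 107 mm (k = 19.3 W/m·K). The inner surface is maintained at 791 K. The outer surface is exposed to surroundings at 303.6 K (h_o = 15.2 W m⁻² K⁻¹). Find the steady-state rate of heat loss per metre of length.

Q' = 4.94 kW/m

Resistance network (inner→outer):
  R'_titanium = ln(0.107/0.0976)/(2πk) = 0.09195/(2π·19.3) = 7.583×10^-4 m·K/W
  R'_conv,out = 1/(2πr h) = 1/(2π·0.107·15.2) = 0.09786 m·K/W
ΣR = 7.583×10^-4 + 0.09786 = 0.09862 m·K/W
Q' = ΔT/ΣR = (791 K − 303.6 K)/0.09862 = 4940 W/m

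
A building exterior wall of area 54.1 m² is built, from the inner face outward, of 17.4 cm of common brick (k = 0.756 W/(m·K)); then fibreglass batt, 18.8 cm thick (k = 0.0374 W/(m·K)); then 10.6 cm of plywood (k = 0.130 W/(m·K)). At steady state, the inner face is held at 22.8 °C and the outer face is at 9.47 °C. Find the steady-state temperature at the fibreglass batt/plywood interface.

T = 11.3 °C

Treat each layer as a resistance in series:
  R_common brick = L/(kA) = 0.174/(0.756·54.1) = 0.004254 K/W
  R_fibreglass batt = L/(kA) = 0.188/(0.0374·54.1) = 0.09292 K/W
  R_plywood = L/(kA) = 0.106/(0.130·54.1) = 0.01507 K/W
ΣR = 0.004254 + 0.09292 + 0.01507 = 0.1122 K/W
Q = ΔT/ΣR = (22.8 °C − 9.47 °C)/0.1122 = 118.8 W
From the inner boundary to the fibreglass batt/plywood interface, ΣR_partial = 0.09717 K/W.
T_interface = T_in − Q·ΣR_partial = 22.8 °C − (118.8)(0.09717) = 11.3 °C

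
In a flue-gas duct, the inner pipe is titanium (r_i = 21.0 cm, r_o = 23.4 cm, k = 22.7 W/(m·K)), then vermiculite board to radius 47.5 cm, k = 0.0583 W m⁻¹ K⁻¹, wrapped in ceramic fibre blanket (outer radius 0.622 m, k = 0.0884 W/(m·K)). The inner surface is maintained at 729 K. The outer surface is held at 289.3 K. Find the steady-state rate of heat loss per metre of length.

Series thermal resistances, inner to outer:
  R'_titanium = ln(0.234/0.210)/(2πk) = 0.1082/(2π·22.7) = 7.587×10^-4 m·K/W
  R'_vermiculite board = ln(0.475/0.234)/(2πk) = 0.7080/(2π·0.0583) = 1.933 m·K/W
  R'_ceramic fibre blanket = ln(0.622/0.475)/(2πk) = 0.2696/(2π·0.0884) = 0.4854 m·K/W
ΣR = 7.587×10^-4 + 1.933 + 0.4854 = 2.419 m·K/W
Q' = ΔT/ΣR = (729 K − 289.3 K)/2.419 = 182 W/m

Q' = 182 W/m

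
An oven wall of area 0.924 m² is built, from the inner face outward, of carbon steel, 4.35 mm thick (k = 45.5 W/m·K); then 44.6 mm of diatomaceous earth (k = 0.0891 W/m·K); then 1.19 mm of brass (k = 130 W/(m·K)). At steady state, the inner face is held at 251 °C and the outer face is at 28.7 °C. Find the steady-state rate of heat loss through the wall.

Q = 410 W

Series thermal resistances, inner to outer:
  R_carbon steel = L/(kA) = 0.00435/(45.5·0.924) = 1.035×10^-4 K/W
  R_diatomaceous earth = L/(kA) = 0.0446/(0.0891·0.924) = 0.5417 K/W
  R_brass = L/(kA) = 0.00119/(130·0.924) = 9.907×10^-6 K/W
ΣR = 1.035×10^-4 + 0.5417 + 9.907×10^-6 = 0.5418 K/W
Q = ΔT/ΣR = (251 °C − 28.7 °C)/0.5418 = 410 W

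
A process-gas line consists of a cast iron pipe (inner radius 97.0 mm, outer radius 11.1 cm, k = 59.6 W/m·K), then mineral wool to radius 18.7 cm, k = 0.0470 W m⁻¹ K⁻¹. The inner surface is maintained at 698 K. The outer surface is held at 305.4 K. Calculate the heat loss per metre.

Series thermal resistances, inner to outer:
  R'_cast iron = ln(0.111/0.0970)/(2πk) = 0.1348/(2π·59.6) = 3.600×10^-4 m·K/W
  R'_mineral wool = ln(0.187/0.111)/(2πk) = 0.5216/(2π·0.0470) = 1.766 m·K/W
ΣR = 3.600×10^-4 + 1.766 = 1.766 m·K/W
Q' = ΔT/ΣR = (698 K − 305.4 K)/1.766 = 222 W/m

Q' = 222 W/m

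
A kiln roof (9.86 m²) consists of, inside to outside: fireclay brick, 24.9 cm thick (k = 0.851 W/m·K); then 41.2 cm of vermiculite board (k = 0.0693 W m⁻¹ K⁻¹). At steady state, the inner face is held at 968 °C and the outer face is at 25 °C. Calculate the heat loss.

Treat each layer as a resistance in series:
  R_fireclay brick = L/(kA) = 0.249/(0.851·9.86) = 0.02968 K/W
  R_vermiculite board = L/(kA) = 0.412/(0.0693·9.86) = 0.6030 K/W
ΣR = 0.02968 + 0.6030 = 0.6327 K/W
Q = ΔT/ΣR = (968 °C − 25 °C)/0.6327 = 1490 W

Q = 1490 W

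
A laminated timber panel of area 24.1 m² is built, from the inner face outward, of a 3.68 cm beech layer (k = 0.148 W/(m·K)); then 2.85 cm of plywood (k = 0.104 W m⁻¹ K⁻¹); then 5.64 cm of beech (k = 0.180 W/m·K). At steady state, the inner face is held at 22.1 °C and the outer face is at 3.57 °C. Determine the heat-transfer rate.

Q = 534 W

Series thermal resistances, inner to outer:
  R_beech = L/(kA) = 0.0368/(0.148·24.1) = 0.01032 K/W
  R_plywood = L/(kA) = 0.0285/(0.104·24.1) = 0.01137 K/W
  R_beech = L/(kA) = 0.0564/(0.180·24.1) = 0.01300 K/W
ΣR = 0.01032 + 0.01137 + 0.01300 = 0.03469 K/W
Q = ΔT/ΣR = (22.1 °C − 3.57 °C)/0.03469 = 534 W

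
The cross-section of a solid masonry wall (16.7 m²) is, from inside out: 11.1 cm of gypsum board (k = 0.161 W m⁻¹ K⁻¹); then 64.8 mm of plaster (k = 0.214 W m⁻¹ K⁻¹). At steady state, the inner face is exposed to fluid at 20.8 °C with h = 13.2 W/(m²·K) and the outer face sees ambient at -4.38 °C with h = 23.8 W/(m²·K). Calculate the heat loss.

Treat each layer as a resistance in series:
  R_conv,in = 1/(hA) = 1/(13.2·16.7) = 0.004536 K/W
  R_gypsum board = L/(kA) = 0.111/(0.161·16.7) = 0.04128 K/W
  R_plaster = L/(kA) = 0.0648/(0.214·16.7) = 0.01813 K/W
  R_conv,out = 1/(hA) = 1/(23.8·16.7) = 0.002516 K/W
ΣR = 0.004536 + 0.04128 + 0.01813 + 0.002516 = 0.06646 K/W
Q = ΔT/ΣR = (20.8 °C − -4.38 °C)/0.06646 = 379 W

Q = 379 W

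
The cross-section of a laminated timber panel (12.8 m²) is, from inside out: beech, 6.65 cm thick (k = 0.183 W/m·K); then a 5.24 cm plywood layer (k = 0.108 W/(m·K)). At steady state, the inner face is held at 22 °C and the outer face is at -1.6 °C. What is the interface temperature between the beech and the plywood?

T = 11.9 °C

Resistance network (inner→outer):
  R_beech = L/(kA) = 0.0665/(0.183·12.8) = 0.02839 K/W
  R_plywood = L/(kA) = 0.0524/(0.108·12.8) = 0.03791 K/W
ΣR = 0.02839 + 0.03791 = 0.06630 K/W
Q = ΔT/ΣR = (22 °C − -1.6 °C)/0.06630 = 356.0 W
From the inner boundary to the beech/plywood interface, ΣR_partial = 0.02839 K/W.
T_interface = T_in − Q·ΣR_partial = 22 °C − (356.0)(0.02839) = 11.9 °C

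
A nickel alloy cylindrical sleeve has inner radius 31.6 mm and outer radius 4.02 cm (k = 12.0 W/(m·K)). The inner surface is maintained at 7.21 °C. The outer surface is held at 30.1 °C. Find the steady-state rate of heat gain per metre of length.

Q' = 7170 W/m

Q' = 2πk·ΔT/ln(r₂/r₁) = 2π × 12.0 × 22.89 / ln(0.0402/0.0316) = 7170 W/m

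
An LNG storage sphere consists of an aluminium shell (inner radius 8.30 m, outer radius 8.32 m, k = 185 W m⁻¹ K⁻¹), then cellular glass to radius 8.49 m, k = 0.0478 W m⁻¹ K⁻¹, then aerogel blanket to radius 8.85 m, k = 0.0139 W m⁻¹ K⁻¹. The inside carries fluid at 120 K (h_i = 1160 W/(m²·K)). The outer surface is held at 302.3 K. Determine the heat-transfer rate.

Q = 5800 W

Series thermal resistances, inner to outer:
  R_conv,in = 1/(4πr²h) = 1/(4π·8.30²·1160) = 9.958×10^-7 K/W
  R_aluminium = (1/8.30 − 1/8.32)/(4πk) = 2.896×10^-4/(4π·185) = 1.246×10^-7 K/W
  R_cellular glass = (1/8.32 − 1/8.49)/(4πk) = 0.002407/(4π·0.0478) = 0.004007 K/W
  R_aerogel blanket = (1/8.49 − 1/8.85)/(4πk) = 0.004791/(4π·0.0139) = 0.02743 K/W
ΣR = 9.958×10^-7 + 1.246×10^-7 + 0.004007 + 0.02743 = 0.03144 K/W
Q = ΔT/ΣR = (120 K − 302.3 K)/0.03144 = -5800 W
(Negative Q ⇒ heat flows inward; heat gain = 5800 W.)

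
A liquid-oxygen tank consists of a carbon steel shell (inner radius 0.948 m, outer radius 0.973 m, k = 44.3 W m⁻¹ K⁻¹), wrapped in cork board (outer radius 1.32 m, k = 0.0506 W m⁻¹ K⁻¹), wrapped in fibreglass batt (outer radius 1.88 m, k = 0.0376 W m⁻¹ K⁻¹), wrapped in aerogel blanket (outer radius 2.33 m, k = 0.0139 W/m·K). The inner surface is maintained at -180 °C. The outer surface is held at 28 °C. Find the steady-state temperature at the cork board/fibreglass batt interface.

Series thermal resistances, inner to outer:
  R_carbon steel = (1/0.948 − 1/0.973)/(4πk) = 0.02710/(4π·44.3) = 4.869×10^-5 K/W
  R_cork board = (1/0.973 − 1/1.32)/(4πk) = 0.2702/(4π·0.0506) = 0.4249 K/W
  R_fibreglass batt = (1/1.32 − 1/1.88)/(4πk) = 0.2257/(4π·0.0376) = 0.4776 K/W
  R_aerogel blanket = (1/1.88 − 1/2.33)/(4πk) = 0.1027/(4π·0.0139) = 0.5881 K/W
ΣR = 4.869×10^-5 + 0.4249 + 0.4776 + 0.5881 = 1.491 K/W
Q = ΔT/ΣR = (-180 °C − 28 °C)/1.491 = -139.5 W
From the inner boundary to the cork board/fibreglass batt interface, ΣR_partial = 0.4249 K/W.
T_interface = T_in − Q·ΣR_partial = -180 °C − (-139.5)(0.4249) = -121 °C

T = -121 °C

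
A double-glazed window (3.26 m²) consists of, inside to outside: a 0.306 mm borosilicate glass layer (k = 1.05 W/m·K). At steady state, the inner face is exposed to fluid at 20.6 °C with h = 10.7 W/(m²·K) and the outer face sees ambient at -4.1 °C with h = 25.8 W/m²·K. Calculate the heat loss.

Q = 608 W

Resistance network (inner→outer):
  R_conv,in = 1/(hA) = 1/(10.7·3.26) = 0.02867 K/W
  R_borosilicate glass = L/(kA) = 3.06×10^-4/(1.05·3.26) = 8.940×10^-5 K/W
  R_conv,out = 1/(hA) = 1/(25.8·3.26) = 0.01189 K/W
ΣR = 0.02867 + 8.940×10^-5 + 0.01189 = 0.04065 K/W
Q = ΔT/ΣR = (20.6 °C − -4.1 °C)/0.04065 = 608 W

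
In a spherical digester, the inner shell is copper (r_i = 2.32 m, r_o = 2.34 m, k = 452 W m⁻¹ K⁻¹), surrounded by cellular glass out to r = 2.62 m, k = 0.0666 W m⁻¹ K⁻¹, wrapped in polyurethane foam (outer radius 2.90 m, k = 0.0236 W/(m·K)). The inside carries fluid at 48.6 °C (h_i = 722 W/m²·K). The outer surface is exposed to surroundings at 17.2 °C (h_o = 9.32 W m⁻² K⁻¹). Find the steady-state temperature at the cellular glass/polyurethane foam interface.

T = 39.1 °C

Treat each layer as a resistance in series:
  R_conv,in = 1/(4πr²h) = 1/(4π·2.32²·722) = 2.048×10^-5 K/W
  R_copper = (1/2.32 − 1/2.34)/(4πk) = 0.003684/(4π·452) = 6.486×10^-7 K/W
  R_cellular glass = (1/2.34 − 1/2.62)/(4πk) = 0.04567/(4π·0.0666) = 0.05457 K/W
  R_polyurethane foam = (1/2.62 − 1/2.90)/(4πk) = 0.03685/(4π·0.0236) = 0.1243 K/W
  R_conv,out = 1/(4πr²h) = 1/(4π·2.90²·9.32) = 0.001015 K/W
ΣR = 2.048×10^-5 + 6.486×10^-7 + 0.05457 + 0.1243 + 0.001015 = 0.1799 K/W
Q = ΔT/ΣR = (48.6 °C − 17.2 °C)/0.1799 = 174.5 W
From the inner boundary to the cellular glass/polyurethane foam interface, ΣR_partial = 0.05459 K/W.
T_interface = T_in − Q·ΣR_partial = 48.6 °C − (174.5)(0.05459) = 39.1 °C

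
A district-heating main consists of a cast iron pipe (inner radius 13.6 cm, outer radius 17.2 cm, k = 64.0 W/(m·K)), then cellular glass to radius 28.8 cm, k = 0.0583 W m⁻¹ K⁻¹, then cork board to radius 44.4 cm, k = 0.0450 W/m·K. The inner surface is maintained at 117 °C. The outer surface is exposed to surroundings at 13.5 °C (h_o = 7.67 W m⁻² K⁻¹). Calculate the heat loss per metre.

Resistance network (inner→outer):
  R'_cast iron = ln(0.172/0.136)/(2πk) = 0.2348/(2π·64.0) = 5.840×10^-4 m·K/W
  R'_cellular glass = ln(0.288/0.172)/(2πk) = 0.5155/(2π·0.0583) = 1.407 m·K/W
  R'_cork board = ln(0.444/0.288)/(2πk) = 0.4329/(2π·0.0450) = 1.531 m·K/W
  R'_conv,out = 1/(2πr h) = 1/(2π·0.444·7.67) = 0.04673 m·K/W
ΣR = 5.840×10^-4 + 1.407 + 1.531 + 0.04673 = 2.985 m·K/W
Q' = ΔT/ΣR = (117 °C − 13.5 °C)/2.985 = 34.7 W/m

Q' = 34.7 W/m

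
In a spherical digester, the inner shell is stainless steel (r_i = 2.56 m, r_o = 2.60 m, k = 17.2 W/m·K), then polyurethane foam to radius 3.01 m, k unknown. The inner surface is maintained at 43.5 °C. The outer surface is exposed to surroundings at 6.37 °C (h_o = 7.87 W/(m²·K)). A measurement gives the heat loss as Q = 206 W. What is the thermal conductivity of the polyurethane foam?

k = 0.0233 W/m·K

ΣR = ΔT/Q = |43.5 − 6.37|/206 = 0.1802 K/W
Known resistances:
  R_stainless steel = (1/2.56 − 1/2.60)/(4πk) = 0.006010/(4π·17.2) = 2.780×10^-5 K/W
  R_conv,out = 1/(4πr²h) = 1/(4π·3.01²·7.87) = 0.001116 K/W
R_polyurethane foam = ΣR − ΣR_known = 0.1802 − 0.001144 = 0.1791 K/W
(1/r₁−1/r₂)/(4πk) = 0.1791 ⇒ k = 0.05239/(4π·0.1791) = 0.0233 W/m·K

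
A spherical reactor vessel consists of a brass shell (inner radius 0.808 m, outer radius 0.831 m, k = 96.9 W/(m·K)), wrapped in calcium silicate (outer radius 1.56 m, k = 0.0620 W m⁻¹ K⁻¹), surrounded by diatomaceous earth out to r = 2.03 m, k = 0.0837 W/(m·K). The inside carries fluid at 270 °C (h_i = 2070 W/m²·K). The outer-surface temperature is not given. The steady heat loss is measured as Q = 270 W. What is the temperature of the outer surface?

Sum the resistances:
  R_conv,in = 1/(4πr²h) = 1/(4π·0.808²·2070) = 5.888×10^-5 K/W
  R_brass = (1/0.808 − 1/0.831)/(4πk) = 0.03425/(4π·96.9) = 2.813×10^-5 K/W
  R_calcium silicate = (1/0.831 − 1/1.56)/(4πk) = 0.5623/(4π·0.0620) = 0.7218 K/W
  R_diatomaceous earth = (1/1.56 − 1/2.03)/(4πk) = 0.1484/(4π·0.0837) = 0.1411 K/W
ΣR = 0.8630 K/W
ΔT = Q·ΣR = 270 × 0.8630 = 233.0 K
Heat flows outward, so T_out = T_in − ΔT = 270 − 233.0 = 37.0 °C

T_out = 37.0 °C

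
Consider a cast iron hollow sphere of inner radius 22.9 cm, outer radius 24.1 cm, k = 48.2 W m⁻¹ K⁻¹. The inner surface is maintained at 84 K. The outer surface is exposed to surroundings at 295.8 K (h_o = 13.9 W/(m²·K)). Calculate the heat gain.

Q = 2.14 kW

Series thermal resistances, inner to outer:
  R_cast iron = (1/0.229 − 1/0.241)/(4πk) = 0.2174/(4π·48.2) = 3.590×10^-4 K/W
  R_conv,out = 1/(4πr²h) = 1/(4π·0.241²·13.9) = 0.09857 K/W
ΣR = 3.590×10^-4 + 0.09857 = 0.09893 K/W
Q = ΔT/ΣR = (84 K − 295.8 K)/0.09893 = -2140 W
(Negative Q ⇒ heat flows inward; heat gain = 2140 W.)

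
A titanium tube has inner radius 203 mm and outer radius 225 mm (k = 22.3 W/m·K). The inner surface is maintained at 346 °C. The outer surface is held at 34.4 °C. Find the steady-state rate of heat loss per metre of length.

Q' = 2πk·ΔT/ln(r₂/r₁) = 2π × 22.3 × 311.6 / ln(0.225/0.203) = 4.24×10^5 W/m

Q' = 424 kW/m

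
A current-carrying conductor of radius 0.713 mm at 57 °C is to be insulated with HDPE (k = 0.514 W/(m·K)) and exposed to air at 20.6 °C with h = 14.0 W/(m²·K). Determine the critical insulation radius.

r_cr = 3.67 cm

For a cylinder, r_cr = k_ins/h = 0.514/14.0 = 0.0367 m = 3.67 cm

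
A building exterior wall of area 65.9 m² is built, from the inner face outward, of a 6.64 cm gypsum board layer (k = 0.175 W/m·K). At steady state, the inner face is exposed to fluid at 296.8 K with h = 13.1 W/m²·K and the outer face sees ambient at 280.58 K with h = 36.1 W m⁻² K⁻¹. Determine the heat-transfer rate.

Q = 2.21 kW

Resistance network (inner→outer):
  R_conv,in = 1/(hA) = 1/(13.1·65.9) = 0.001158 K/W
  R_gypsum board = L/(kA) = 0.0664/(0.175·65.9) = 0.005758 K/W
  R_conv,out = 1/(hA) = 1/(36.1·65.9) = 4.203×10^-4 K/W
ΣR = 0.001158 + 0.005758 + 4.203×10^-4 = 0.007336 K/W
Q = ΔT/ΣR = (296.8 K − 280.58 K)/0.007336 = 2210 W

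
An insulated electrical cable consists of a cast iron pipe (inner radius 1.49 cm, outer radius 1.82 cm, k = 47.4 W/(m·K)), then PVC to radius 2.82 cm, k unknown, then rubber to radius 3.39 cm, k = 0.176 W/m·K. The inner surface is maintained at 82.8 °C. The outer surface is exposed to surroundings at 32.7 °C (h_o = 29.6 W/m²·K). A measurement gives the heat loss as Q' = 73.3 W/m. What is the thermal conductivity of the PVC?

ΣR = ΔT/Q' = |82.8 − 32.7|/73.3 = 0.6835 m·K/W
Known resistances:
  R'_cast iron = ln(0.0182/0.0149)/(2πk) = 0.2001/(2π·47.4) = 6.717×10^-4 m·K/W
  R'_rubber = ln(0.0339/0.0282)/(2πk) = 0.1841/(2π·0.176) = 0.1665 m·K/W
  R'_conv,out = 1/(2πr h) = 1/(2π·0.0339·29.6) = 0.1586 m·K/W
R_PVC = ΣR − ΣR_known = 0.6835 − 0.3258 = 0.3577 m·K/W
ln(r₂/r₁)/(2πk) = 0.3577 ⇒ k = 0.4379/(2π·0.3577) = 0.195 W/m·K

k = 0.195 W/m·K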